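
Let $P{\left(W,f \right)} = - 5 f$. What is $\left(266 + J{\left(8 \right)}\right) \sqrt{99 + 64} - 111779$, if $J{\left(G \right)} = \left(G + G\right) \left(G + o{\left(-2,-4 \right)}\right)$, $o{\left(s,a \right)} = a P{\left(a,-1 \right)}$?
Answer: $-111779 + 74 \sqrt{163} \approx -1.1083 \cdot 10^{5}$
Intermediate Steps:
$o{\left(s,a \right)} = 5 a$ ($o{\left(s,a \right)} = a \left(\left(-5\right) \left(-1\right)\right) = a 5 = 5 a$)
$J{\left(G \right)} = 2 G \left(-20 + G\right)$ ($J{\left(G \right)} = \left(G + G\right) \left(G + 5 \left(-4\right)\right) = 2 G \left(G - 20\right) = 2 G \left(-20 + G\right)$)
$\left(266 + J{\left(8 \right)}\right) \sqrt{99 + 64} - 111779 = \left(266 + 2 \cdot 8 \left(-20 + 8\right)\right) \sqrt{99 + 64} - 111779 = \left(266 + 2 \cdot 8 \left(-12\right)\right) \sqrt{163} - 111779 = \left(266 - 192\right) \sqrt{163} - 111779 = 74 \sqrt{163} - 111779 = -111779 + 74 \sqrt{163}$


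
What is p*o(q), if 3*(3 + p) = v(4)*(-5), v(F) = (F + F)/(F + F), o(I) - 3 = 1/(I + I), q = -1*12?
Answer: -497/36 ≈ -13.806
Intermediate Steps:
q = -12
o(I) = 3 + 1/(2*I) (o(I) = 3 + 1/(I + I) = 3 + 1/(2*I))
v(F) = 1 (v(F) = (2*F)/((2*F)) = (2*F)*(1/(2*F)) = 1)
p = -14/3 (p = -3 + (1*(-5))/3 = -3 + (⅓)*(-5) = -3 - 5/3 = -14/3 ≈ -4.6667)
p*o(q) = -14*(3 + (½)/(-12))/3 = -14*(3 + (½)*(-1/12))/3 = -14*(3 - 1/24)/3 = -14/3*71/24 = -497/36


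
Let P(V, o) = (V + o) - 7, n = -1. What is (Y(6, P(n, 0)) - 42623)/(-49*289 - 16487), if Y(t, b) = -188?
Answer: 42811/30648 ≈ 1.3969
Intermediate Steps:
P(V, o) = -7 + V + o
(Y(6, P(n, 0)) - 42623)/(-49*289 - 16487) = (-188 - 42623)/(-49*289 - 16487) = -42811/(-14161 - 16487) = -42811/(-30648) = -42811*(-1/30648) = 42811/30648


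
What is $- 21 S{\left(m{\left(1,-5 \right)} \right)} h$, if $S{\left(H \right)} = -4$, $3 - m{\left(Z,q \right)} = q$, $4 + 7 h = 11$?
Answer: $84$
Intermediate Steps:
$h = 1$ ($h = - \frac{4}{7} + \frac{1}{7} \cdot 11 = - \frac{4}{7} + \frac{11}{7} = 1$)
$m{\left(Z,q \right)} = 3 - q$
$- 21 S{\left(m{\left(1,-5 \right)} \right)} h = \left(-21\right) \left(-4\right) 1 = 84 \cdot 1 = 84$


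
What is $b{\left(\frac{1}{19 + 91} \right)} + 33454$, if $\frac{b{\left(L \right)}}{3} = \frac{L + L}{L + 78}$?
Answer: $\frac{287068780}{8581} \approx 33454.0$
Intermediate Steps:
$b{\left(L \right)} = \frac{6 L}{78 + L}$ ($b{\left(L \right)} = 3 \frac{L + L}{L + 78} = 3 \frac{2 L}{78 + L} = \frac{6 L}{78 + L}$)
$b{\left(\frac{1}{19 + 91} \right)} + 33454 = \frac{6}{\left(19 + 91\right) \left(78 + \frac{1}{19 + 91}\right)} + 33454 = \frac{6}{110 \left(78 + \frac{1}{110}\right)} + 33454 = 6 \cdot \frac{1}{110} \frac{1}{78 + \frac{1}{110}} + 33454 = 6 \cdot \frac{1}{110} \frac{1}{\frac{8581}{110}} + 33454 = 6 \cdot \frac{1}{110} \cdot \frac{110}{8581} + 33454 = \frac{6}{8581} + 33454 = \frac{287068780}{8581}$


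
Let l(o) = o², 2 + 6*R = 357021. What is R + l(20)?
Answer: 359419/6 ≈ 59903.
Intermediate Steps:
R = 357019/6 (R = -⅓ + (⅙)*357021 = -⅓ + 119007/2 = 357019/6 ≈ 59503.)
R + l(20) = 357019/6 + 20² = 357019/6 + 400 = 359419/6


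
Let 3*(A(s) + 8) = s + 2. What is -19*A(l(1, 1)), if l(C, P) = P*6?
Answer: 304/3 ≈ 101.33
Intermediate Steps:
l(C, P) = 6*P
A(s) = -22/3 + s/3 (A(s) = -8 + (s + 2)/3 = -8 + (2 + s)/3 = -8 + (⅔ + s/3) = -22/3 + s/3)
-19*A(l(1, 1)) = -19*(-22/3 + (6*1)/3) = -19*(-22/3 + (⅓)*6) = -19*(-22/3 + 2) = -19*(-16/3) = 304/3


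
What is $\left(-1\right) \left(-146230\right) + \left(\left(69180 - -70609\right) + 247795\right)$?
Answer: $533814$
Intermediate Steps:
$\left(-1\right) \left(-146230\right) + \left(\left(69180 - -70609\right) + 247795\right) = 146230 + \left(\left(69180 + 70609\right) + 247795\right) = 146230 + \left(139789 + 247795\right) = 146230 + 387584 = 533814$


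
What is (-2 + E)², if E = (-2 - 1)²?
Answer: 49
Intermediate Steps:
E = 9 (E = (-3)² = 9)
(-2 + E)² = (-2 + 9)² = 7² = 49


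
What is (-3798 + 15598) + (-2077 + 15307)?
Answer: 25030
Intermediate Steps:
(-3798 + 15598) + (-2077 + 15307) = 11800 + 13230 = 25030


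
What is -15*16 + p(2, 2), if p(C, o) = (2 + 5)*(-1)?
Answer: -247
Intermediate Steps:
p(C, o) = -7 (p(C, o) = 7*(-1) = -7)
-15*16 + p(2, 2) = -15*16 - 7 = -240 - 7 = -247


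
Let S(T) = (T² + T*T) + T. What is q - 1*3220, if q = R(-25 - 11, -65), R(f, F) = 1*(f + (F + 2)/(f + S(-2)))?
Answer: -32539/10 ≈ -3253.9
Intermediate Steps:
S(T) = T + 2*T² (S(T) = (T² + T²) + T = 2*T² + T = T + 2*T²)
R(f, F) = f + (2 + F)/(6 + f) (R(f, F) = 1*(f + (F + 2)/(f - 2*(1 + 2*(-2)))) = 1*(f + (2 + F)/(f - 2*(1 - 4))) = 1*(f + (2 + F)/(f - 2*(-3))) = 1*(f + (2 + F)/(f + 6)) = 1*(f + (2 + F)/(6 + f)) = f + (2 + F)/(6 + f))
q = -339/10 (q = (2 - 65 + (-25 - 11)² + 6*(-25 - 11))/(6 + (-25 - 11)) = (2 - 65 + (-36)² + 6*(-36))/(6 - 36) = (2 - 65 + 1296 - 216)/(-30) = -1/30*1017 = -339/10 ≈ -33.900)
q - 1*3220 = -339/10 - 1*3220 = -339/10 - 3220 = -32539/10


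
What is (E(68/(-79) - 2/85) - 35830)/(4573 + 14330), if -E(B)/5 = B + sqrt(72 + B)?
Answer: -48113752/25386729 - sqrt(3206694530)/25386729 ≈ -1.8975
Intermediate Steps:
E(B) = -5*B - 5*sqrt(72 + B) (E(B) = -5*(B + sqrt(72 + B)) = -5*B - 5*sqrt(72 + B))
(E(68/(-79) - 2/85) - 35830)/(4573 + 14330) = ((-5*(68/(-79) - 2/85) - 5*sqrt(72 + (68/(-79) - 2/85))) - 35830)/(4573 + 14330) = ((-5*(68*(-1/79) - 2*1/85) - 5*sqrt(72 + (68*(-1/79) - 2*1/85))) - 35830)/18903 = ((-5*(-68/79 - 2/85) - 5*sqrt(72 + (-68/79 - 2/85))) - 35830)*(1/18903) = ((-5*(-5938/6715) - 5*sqrt(72 - 5938/6715)) - 35830)*(1/18903) = ((5938/1343 - sqrt(3206694530)/1343) - 35830)*(1/18903) = (-48113752/1343 - sqrt(3206694530)/1343)*(1/18903) = -48113752/25386729 - sqrt(3206694530)/25386729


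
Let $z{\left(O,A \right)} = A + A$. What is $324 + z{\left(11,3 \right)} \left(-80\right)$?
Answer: $-156$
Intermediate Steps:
$z{\left(O,A \right)} = 2 A$
$324 + z{\left(11,3 \right)} \left(-80\right) = 324 + 2 \cdot 3 \left(-80\right) = 324 + 6 \left(-80\right) = 324 - 480 = -156$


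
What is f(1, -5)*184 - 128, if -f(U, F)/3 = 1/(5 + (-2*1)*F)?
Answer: -824/5 ≈ -164.80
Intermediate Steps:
f(U, F) = -3/(5 - 2*F) (f(U, F) = -3/(5 + (-2*1)*F) = -3/(5 - 2*F))
f(1, -5)*184 - 128 = (3/(-5 + 2*(-5)))*184 - 128 = (3/(-5 - 10))*184 - 128 = (3/(-15))*184 - 128 = (3*(-1/15))*184 - 128 = -1/5*184 - 128 = -184/5 - 128 = -824/5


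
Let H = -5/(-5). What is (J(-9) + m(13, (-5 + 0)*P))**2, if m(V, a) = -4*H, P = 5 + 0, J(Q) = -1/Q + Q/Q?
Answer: 676/81 ≈ 8.3457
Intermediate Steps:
J(Q) = 1 - 1/Q (J(Q) = -1/Q + 1 = 1 - 1/Q)
P = 5
H = 1 (H = -5*(-1/5) = 1)
m(V, a) = -4 (m(V, a) = -4*1 = -4)
(J(-9) + m(13, (-5 + 0)*P))**2 = ((-1 - 9)/(-9) - 4)**2 = (-1/9*(-10) - 4)**2 = (10/9 - 4)**2 = (-26/9)**2 = 676/81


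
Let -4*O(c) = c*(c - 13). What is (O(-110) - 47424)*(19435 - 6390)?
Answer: -1325541585/2 ≈ -6.6277e+8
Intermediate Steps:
O(c) = -c*(-13 + c)/4 (O(c) = -c*(c - 13)/4 = -c*(-13 + c)/4)
(O(-110) - 47424)*(19435 - 6390) = ((1/4)*(-110)*(13 - 1*(-110)) - 47424)*(19435 - 6390) = ((1/4)*(-110)*(13 + 110) - 47424)*13045 = ((1/4)*(-110)*123 - 47424)*13045 = (-6765/2 - 47424)*13045 = -101613/2*13045 = -1325541585/2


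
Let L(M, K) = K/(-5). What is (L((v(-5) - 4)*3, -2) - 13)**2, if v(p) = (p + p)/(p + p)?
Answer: 3969/25 ≈ 158.76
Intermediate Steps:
v(p) = 1 (v(p) = (2*p)/((2*p)) = (2*p)*(1/(2*p)) = 1)
L(M, K) = -K/5 (L(M, K) = K*(-1/5) = -K/5)
(L((v(-5) - 4)*3, -2) - 13)**2 = (-1/5*(-2) - 13)**2 = (2/5 - 13)**2 = (-63/5)**2 = 3969/25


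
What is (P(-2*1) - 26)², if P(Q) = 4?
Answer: 484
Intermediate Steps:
(P(-2*1) - 26)² = (4 - 26)² = (-22)² = 484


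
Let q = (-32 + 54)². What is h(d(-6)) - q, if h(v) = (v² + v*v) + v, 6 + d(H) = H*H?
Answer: 1346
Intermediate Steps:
d(H) = -6 + H² (d(H) = -6 + H*H = -6 + H²)
h(v) = v + 2*v² (h(v) = (v² + v²) + v = 2*v² + v = v + 2*v²)
q = 484 (q = 22² = 484)
h(d(-6)) - q = (-6 + (-6)²)*(1 + 2*(-6 + (-6)²)) - 1*484 = (-6 + 36)*(1 + 2*(-6 + 36)) - 484 = 30*(1 + 2*30) - 484 = 30*(1 + 60) - 484 = 30*61 - 484 = 1830 - 484 = 1346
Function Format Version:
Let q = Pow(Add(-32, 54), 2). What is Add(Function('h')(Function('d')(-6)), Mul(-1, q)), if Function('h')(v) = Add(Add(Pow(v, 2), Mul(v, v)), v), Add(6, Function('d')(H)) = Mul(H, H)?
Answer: 1346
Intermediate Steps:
Function('d')(H) = Add(-6, Pow(H, 2)) (Function('d')(H) = Add(-6, Mul(H, H)) = Add(-6, Pow(H, 2)))
Function('h')(v) = Add(v, Mul(2, Pow(v, 2))) (Function('h')(v) = Add(Add(Pow(v, 2), Pow(v, 2)), v) = Add(Mul(2, Pow(v, 2)), v) = Add(v, Mul(2, Pow(v, 2))))
q = 484 (q = Pow(22, 2) = 484)
Add(Function('h')(Function('d')(-6)), Mul(-1, q)) = Add(Mul(Add(-6, Pow(-6, 2)), Add(1, Mul(2, Add(-6, Pow(-6, 2))))), Mul(-1, 484)) = Add(Mul(Add(-6, 36), Add(1, Mul(2, Add(-6, 36)))), -484) = Add(Mul(30, Add(1, Mul(2, 30))), -484) = Add(Mul(30, Add(1, 60)), -484) = Add(Mul(30, 61), -484) = Add(1830, -484) = 1346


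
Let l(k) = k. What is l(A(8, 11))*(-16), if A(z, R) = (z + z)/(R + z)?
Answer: -256/19 ≈ -13.474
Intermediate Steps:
A(z, R) = 2*z/(R + z) (A(z, R) = (2*z)/(R + z) = 2*z/(R + z))
l(A(8, 11))*(-16) = (2*8/(11 + 8))*(-16) = (2*8/19)*(-16) = (2*8*(1/19))*(-16) = (16/19)*(-16) = -256/19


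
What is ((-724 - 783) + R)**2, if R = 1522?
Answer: 225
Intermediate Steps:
((-724 - 783) + R)**2 = ((-724 - 783) + 1522)**2 = (-1507 + 1522)**2 = 15**2 = 225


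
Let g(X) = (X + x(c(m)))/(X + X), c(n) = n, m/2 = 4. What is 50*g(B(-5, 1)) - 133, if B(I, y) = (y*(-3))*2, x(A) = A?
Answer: -424/3 ≈ -141.33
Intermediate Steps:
m = 8 (m = 2*4 = 8)
B(I, y) = -6*y (B(I, y) = -3*y*2 = -6*y)
g(X) = (8 + X)/(2*X) (g(X) = (X + 8)/(X + X) = (8 + X)/((2*X)) = (8 + X)*(1/(2*X)) = (8 + X)/(2*X))
50*g(B(-5, 1)) - 133 = 50*((8 - 6*1)/(2*((-6*1)))) - 133 = 50*((½)*(8 - 6)/(-6)) - 133 = 50*((½)*(-⅙)*2) - 133 = 50*(-⅙) - 133 = -25/3 - 133 = -424/3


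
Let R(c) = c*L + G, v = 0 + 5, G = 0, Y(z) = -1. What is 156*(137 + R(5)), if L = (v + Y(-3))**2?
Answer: 33852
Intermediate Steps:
v = 5
L = 16 (L = (5 - 1)**2 = 4**2 = 16)
R(c) = 16*c (R(c) = c*16 + 0 = 16*c + 0 = 16*c)
156*(137 + R(5)) = 156*(137 + 16*5) = 156*(137 + 80) = 156*217 = 33852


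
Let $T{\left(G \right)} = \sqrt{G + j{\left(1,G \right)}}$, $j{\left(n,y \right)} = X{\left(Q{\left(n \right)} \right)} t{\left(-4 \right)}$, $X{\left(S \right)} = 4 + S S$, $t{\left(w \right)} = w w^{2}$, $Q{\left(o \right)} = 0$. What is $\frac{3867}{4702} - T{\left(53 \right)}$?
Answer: $\frac{3867}{4702} - i \sqrt{203} \approx 0.82242 - 14.248 i$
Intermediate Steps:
$t{\left(w \right)} = w^{3}$
$X{\left(S \right)} = 4 + S^{2}$
$j{\left(n,y \right)} = -256$ ($j{\left(n,y \right)} = \left(4 + 0^{2}\right) \left(-4\right)^{3} = \left(4 + 0\right) \left(-64\right) = 4 \left(-64\right) = -256$)
$T{\left(G \right)} = \sqrt{-256 + G}$ ($T{\left(G \right)} = \sqrt{G - 256} = \sqrt{-256 + G}$)
$\frac{3867}{4702} - T{\left(53 \right)} = \frac{3867}{4702} - \sqrt{-256 + 53} = 3867 \cdot \frac{1}{4702} - \sqrt{-203} = \frac{3867}{4702} - i \sqrt{203}$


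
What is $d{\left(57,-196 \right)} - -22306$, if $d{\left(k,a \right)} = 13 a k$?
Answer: $-122930$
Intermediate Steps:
$d{\left(k,a \right)} = 13 a k$
$d{\left(57,-196 \right)} - -22306 = 13 \left(-196\right) 57 - -22306 = -145236 + 22306 = -122930$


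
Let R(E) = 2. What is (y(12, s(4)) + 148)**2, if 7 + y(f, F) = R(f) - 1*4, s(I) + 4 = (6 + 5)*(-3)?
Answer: 19321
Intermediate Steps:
s(I) = -37 (s(I) = -4 + (6 + 5)*(-3) = -4 + 11*(-3) = -4 - 33 = -37)
y(f, F) = -9 (y(f, F) = -7 + (2 - 1*4) = -7 + (2 - 4) = -7 - 2 = -9)
(y(12, s(4)) + 148)**2 = (-9 + 148)**2 = 139**2 = 19321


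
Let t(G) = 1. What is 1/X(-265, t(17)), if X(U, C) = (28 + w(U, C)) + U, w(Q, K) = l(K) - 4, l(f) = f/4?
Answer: -4/963 ≈ -0.0041537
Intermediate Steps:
l(f) = f/4 (l(f) = f*(¼) = f/4)
w(Q, K) = -4 + K/4 (w(Q, K) = K/4 - 4 = -4 + K/4)
X(U, C) = 24 + U + C/4 (X(U, C) = (28 + (-4 + C/4)) + U = (24 + C/4) + U = 24 + U + C/4)
1/X(-265, t(17)) = 1/(24 - 265 + (¼)*1) = 1/(24 - 265 + ¼) = 1/(-963/4) = -4/963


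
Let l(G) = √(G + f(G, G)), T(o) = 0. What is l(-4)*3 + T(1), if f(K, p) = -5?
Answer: 9*I ≈ 9.0*I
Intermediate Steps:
l(G) = √(-5 + G) (l(G) = √(G - 5) = √(-5 + G))
l(-4)*3 + T(1) = √(-5 - 4)*3 + 0 = √(-9)*3 + 0 = (3*I)*3 + 0 = 9*I + 0 = 9*I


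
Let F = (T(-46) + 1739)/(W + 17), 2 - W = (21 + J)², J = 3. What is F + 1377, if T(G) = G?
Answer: 765296/557 ≈ 1374.0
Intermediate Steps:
W = -574 (W = 2 - (21 + 3)² = 2 - 1*24² = 2 - 1*576 = 2 - 576 = -574)
F = -1693/557 (F = (-46 + 1739)/(-574 + 17) = 1693/(-557) = 1693*(-1/557) = -1693/557 ≈ -3.0395)
F + 1377 = -1693/557 + 1377 = 765296/557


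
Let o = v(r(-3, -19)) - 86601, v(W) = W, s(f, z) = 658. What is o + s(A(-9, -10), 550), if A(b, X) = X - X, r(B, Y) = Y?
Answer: -85962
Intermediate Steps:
A(b, X) = 0
o = -86620 (o = -19 - 86601 = -86620)
o + s(A(-9, -10), 550) = -86620 + 658 = -85962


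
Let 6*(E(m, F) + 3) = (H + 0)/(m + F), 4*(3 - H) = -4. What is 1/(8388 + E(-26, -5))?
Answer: 93/779803 ≈ 0.00011926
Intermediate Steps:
H = 4 (H = 3 - ¼*(-4) = 3 + 1 = 4)
E(m, F) = -3 + 2/(3*(F + m)) (E(m, F) = -3 + ((4 + 0)/(m + F))/6 = -3 + (4/(F + m))/6 = -3 + 2/(3*(F + m)))
1/(8388 + E(-26, -5)) = 1/(8388 + (⅔ - 3*(-5) - 3*(-26))/(-5 - 26)) = 1/(8388 + (⅔ + 15 + 78)/(-31)) = 1/(8388 - 1/31*281/3) = 1/(8388 - 281/93) = 1/(779803/93) = 93/779803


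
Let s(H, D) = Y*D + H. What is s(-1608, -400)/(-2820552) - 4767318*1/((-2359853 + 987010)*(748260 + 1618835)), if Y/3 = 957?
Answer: 155714029788103259/381908593572912455 ≈ 0.40773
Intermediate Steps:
Y = 2871 (Y = 3*957 = 2871)
s(H, D) = H + 2871*D (s(H, D) = 2871*D + H = H + 2871*D)
s(-1608, -400)/(-2820552) - 4767318*1/((-2359853 + 987010)*(748260 + 1618835)) = (-1608 + 2871*(-400))/(-2820552) - 4767318*1/((-2359853 + 987010)*(748260 + 1618835)) = (-1608 - 1148400)*(-1/2820552) - 4767318/((-1372843*2367095)) = -1150008*(-1/2820552) - 4767318/(-3249649801085) = 47917/117523 - 4767318*(-1/3249649801085) = 47917/117523 + 4767318/3249649801085 = 155714029788103259/381908593572912455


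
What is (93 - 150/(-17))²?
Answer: 2996361/289 ≈ 10368.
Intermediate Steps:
(93 - 150/(-17))² = (93 - 150*(-1/17))² = (93 + 150/17)² = (1731/17)² = 2996361/289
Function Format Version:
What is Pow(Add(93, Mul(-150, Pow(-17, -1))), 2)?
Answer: Rational(2996361, 289) ≈ 10368.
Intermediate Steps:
Pow(Add(93, Mul(-150, Pow(-17, -1))), 2) = Pow(Add(93, Mul(-150, Rational(-1, 17))), 2) = Pow(Add(93, Rational(150, 17)), 2) = Pow(Rational(1731, 17), 2) = Rational(2996361, 289)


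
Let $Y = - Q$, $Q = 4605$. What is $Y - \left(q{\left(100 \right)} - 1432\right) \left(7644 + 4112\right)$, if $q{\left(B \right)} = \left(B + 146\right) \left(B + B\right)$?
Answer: $-561565213$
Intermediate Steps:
$q{\left(B \right)} = 2 B \left(146 + B\right)$ ($q{\left(B \right)} = \left(146 + B\right) 2 B = 2 B \left(146 + B\right)$)
$Y = -4605$ ($Y = \left(-1\right) 4605 = -4605$)
$Y - \left(q{\left(100 \right)} - 1432\right) \left(7644 + 4112\right) = -4605 - \left(2 \cdot 100 \left(146 + 100\right) - 1432\right) \left(7644 + 4112\right) = -4605 - \left(2 \cdot 100 \cdot 246 - 1432\right) 11756 = -4605 - \left(49200 - 1432\right) 11756 = -4605 - 47768 \cdot 11756 = -4605 - 561560608 = -561565213$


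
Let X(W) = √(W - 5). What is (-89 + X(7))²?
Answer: (89 - √2)² ≈ 7671.3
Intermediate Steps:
X(W) = √(-5 + W)
(-89 + X(7))² = (-89 + √(-5 + 7))² = (-89 + √2)²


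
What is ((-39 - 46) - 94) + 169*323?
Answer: 54408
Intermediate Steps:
((-39 - 46) - 94) + 169*323 = (-85 - 94) + 54587 = -179 + 54587 = 54408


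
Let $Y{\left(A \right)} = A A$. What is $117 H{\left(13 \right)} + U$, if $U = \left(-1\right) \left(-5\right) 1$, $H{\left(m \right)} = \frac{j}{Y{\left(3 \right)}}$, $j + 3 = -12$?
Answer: $-190$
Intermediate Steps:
$Y{\left(A \right)} = A^{2}$
$j = -15$ ($j = -3 - 12 = -15$)
$H{\left(m \right)} = - \frac{5}{3}$ ($H{\left(m \right)} = - \frac{15}{3^{2}} = - \frac{15}{9} = \left(-15\right) \frac{1}{9} = - \frac{5}{3}$)
$U = 5$ ($U = 5 \cdot 1 = 5$)
$117 H{\left(13 \right)} + U = 117 \left(- \frac{5}{3}\right) + 5 = -195 + 5 = -190$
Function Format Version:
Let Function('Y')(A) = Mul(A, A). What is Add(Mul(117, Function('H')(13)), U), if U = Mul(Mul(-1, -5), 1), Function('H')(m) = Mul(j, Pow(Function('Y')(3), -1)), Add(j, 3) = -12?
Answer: -190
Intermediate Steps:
Function('Y')(A) = Pow(A, 2)
j = -15 (j = Add(-3, -12) = -15)
Function('H')(m) = Rational(-5, 3) (Function('H')(m) = Mul(-15, Pow(Pow(3, 2), -1)) = Mul(-15, Pow(9, -1)) = Mul(-15, Rational(1, 9)) = Rational(-5, 3))
U = 5 (U = Mul(5, 1) = 5)
Add(Mul(117, Function('H')(13)), U) = Add(Mul(117, Rational(-5, 3)), 5) = Add(-195, 5) = -190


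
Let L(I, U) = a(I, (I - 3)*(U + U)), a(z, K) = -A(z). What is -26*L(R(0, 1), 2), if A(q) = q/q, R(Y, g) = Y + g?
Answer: 26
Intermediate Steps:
A(q) = 1
a(z, K) = -1 (a(z, K) = -1*1 = -1)
L(I, U) = -1
-26*L(R(0, 1), 2) = -26*(-1) = 26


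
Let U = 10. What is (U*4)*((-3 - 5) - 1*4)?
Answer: -480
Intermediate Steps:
(U*4)*((-3 - 5) - 1*4) = (10*4)*((-3 - 5) - 1*4) = 40*(-8 - 4) = 40*(-12) = -480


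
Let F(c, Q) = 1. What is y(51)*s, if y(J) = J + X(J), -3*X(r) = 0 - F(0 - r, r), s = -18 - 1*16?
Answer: -5236/3 ≈ -1745.3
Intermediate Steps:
s = -34 (s = -18 - 16 = -34)
X(r) = 1/3 (X(r) = -(0 - 1*1)/3 = -(0 - 1)/3 = -1/3*(-1) = 1/3)
y(J) = 1/3 + J (y(J) = J + 1/3 = 1/3 + J)
y(51)*s = (1/3 + 51)*(-34) = (154/3)*(-34) = -5236/3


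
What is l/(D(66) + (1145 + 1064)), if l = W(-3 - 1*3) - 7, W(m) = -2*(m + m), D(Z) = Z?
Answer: 17/2275 ≈ 0.0074725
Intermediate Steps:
W(m) = -4*m
l = 17 (l = -4*(-3 - 1*3) - 7 = -4*(-3 - 3) - 7 = -4*(-6) - 7 = 24 - 7 = 17)
l/(D(66) + (1145 + 1064)) = 17/(66 + (1145 + 1064)) = 17/(66 + 2209) = 17/2275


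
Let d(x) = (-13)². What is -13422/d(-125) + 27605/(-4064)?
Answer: -59212253/686816 ≈ -86.213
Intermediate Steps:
d(x) = 169
-13422/d(-125) + 27605/(-4064) = -13422/169 + 27605/(-4064) = -13422*1/169 + 27605*(-1/4064) = -13422/169 - 27605/4064 = -59212253/686816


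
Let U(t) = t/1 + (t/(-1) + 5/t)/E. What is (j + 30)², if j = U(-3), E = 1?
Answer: 7225/9 ≈ 802.78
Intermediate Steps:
U(t) = 5/t (U(t) = t/1 + (t/(-1) + 5/t)/1 = t*1 + (t*(-1) + 5/t)*1 = t + (-t + 5/t)*1 = t + (-t + 5/t) = 5/t)
j = -5/3 (j = 5/(-3) = 5*(-⅓) = -5/3 ≈ -1.6667)
(j + 30)² = (-5/3 + 30)² = (85/3)² = 7225/9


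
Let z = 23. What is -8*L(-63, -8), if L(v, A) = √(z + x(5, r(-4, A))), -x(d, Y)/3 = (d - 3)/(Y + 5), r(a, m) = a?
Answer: -8*√17 ≈ -32.985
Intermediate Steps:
x(d, Y) = -3*(-3 + d)/(5 + Y) (x(d, Y) = -3*(d - 3)/(Y + 5) = -3*(-3 + d)/(5 + Y))
L(v, A) = √17 (L(v, A) = √(23 + 3*(3 - 1*5)/(5 - 4)) = √(23 + 3*(3 - 5)/1) = √(23 + 3*1*(-2)) = √(23 - 6) = √17)
-8*L(-63, -8) = -8*√17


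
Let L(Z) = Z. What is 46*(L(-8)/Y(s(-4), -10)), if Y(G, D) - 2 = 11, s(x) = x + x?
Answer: -368/13 ≈ -28.308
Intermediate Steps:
s(x) = 2*x
Y(G, D) = 13 (Y(G, D) = 2 + 11 = 13)
46*(L(-8)/Y(s(-4), -10)) = 46*(-8/13) = -368/13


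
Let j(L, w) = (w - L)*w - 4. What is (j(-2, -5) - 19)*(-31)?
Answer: 248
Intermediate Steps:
j(L, w) = -4 + w*(w - L) (j(L, w) = w*(w - L) - 4 = -4 + w*(w - L))
(j(-2, -5) - 19)*(-31) = ((-4 + (-5)² - 1*(-2)*(-5)) - 19)*(-31) = ((-4 + 25 - 10) - 19)*(-31) = (11 - 19)*(-31) = -8*(-31) = 248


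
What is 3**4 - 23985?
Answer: -23904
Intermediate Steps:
3**4 - 23985 = 81 - 23985 = -23904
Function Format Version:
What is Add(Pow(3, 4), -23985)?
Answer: -23904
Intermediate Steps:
Add(Pow(3, 4), -23985) = Add(81, -23985) = -23904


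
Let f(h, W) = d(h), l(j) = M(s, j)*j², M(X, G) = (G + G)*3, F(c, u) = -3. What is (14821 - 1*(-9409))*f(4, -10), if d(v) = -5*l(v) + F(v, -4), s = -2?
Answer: -46594290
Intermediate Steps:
M(X, G) = 6*G (M(X, G) = (2*G)*3 = 6*G)
l(j) = 6*j³ (l(j) = (6*j)*j² = 6*j³)
d(v) = -3 - 30*v³ (d(v) = -30*v³ - 3 = -3 - 30*v³)
f(h, W) = -3 - 30*h³
(14821 - 1*(-9409))*f(4, -10) = (14821 - 1*(-9409))*(-3 - 30*4³) = (14821 + 9409)*(-3 - 30*64) = 24230*(-3 - 1920) = 24230*(-1923) = -46594290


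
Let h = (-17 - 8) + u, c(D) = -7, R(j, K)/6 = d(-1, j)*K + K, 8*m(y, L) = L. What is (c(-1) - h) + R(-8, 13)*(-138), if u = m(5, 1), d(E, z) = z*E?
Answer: -774865/8 ≈ -96858.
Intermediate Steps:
m(y, L) = L/8
d(E, z) = E*z
R(j, K) = 6*K - 6*K*j (R(j, K) = 6*((-j)*K + K) = 6*(-K*j + K) = 6*(K - K*j) = 6*K - 6*K*j)
u = ⅛ (u = (⅛)*1 = ⅛ ≈ 0.12500)
h = -199/8 (h = (-17 - 8) + ⅛ = -25 + ⅛ = -199/8 ≈ -24.875)
(c(-1) - h) + R(-8, 13)*(-138) = (-7 - 1*(-199/8)) + (6*13*(1 - 1*(-8)))*(-138) = (-7 + 199/8) + (6*13*(1 + 8))*(-138) = 143/8 + (6*13*9)*(-138) = 143/8 + 702*(-138) = 143/8 - 96876 = -774865/8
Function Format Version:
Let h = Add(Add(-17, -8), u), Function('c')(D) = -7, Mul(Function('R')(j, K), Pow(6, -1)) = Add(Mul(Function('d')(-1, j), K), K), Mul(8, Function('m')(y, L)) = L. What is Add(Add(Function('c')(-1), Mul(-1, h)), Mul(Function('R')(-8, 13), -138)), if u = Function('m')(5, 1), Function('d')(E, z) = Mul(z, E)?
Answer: Rational(-774865, 8) ≈ -96858.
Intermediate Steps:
Function('m')(y, L) = Mul(Rational(1, 8), L)
Function('d')(E, z) = Mul(E, z)
Function('R')(j, K) = Add(Mul(6, K), Mul(-6, K, j)) (Function('R')(j, K) = Mul(6, Add(Mul(Mul(-1, j), K), K)) = Mul(6, Add(Mul(-1, K, j), K)) = Mul(6, Add(K, Mul(-1, K, j))) = Add(Mul(6, K), Mul(-6, K, j)))
u = Rational(1, 8) (u = Mul(Rational(1, 8), 1) = Rational(1, 8) ≈ 0.12500)
h = Rational(-199, 8) (h = Add(Add(-17, -8), Rational(1, 8)) = Add(-25, Rational(1, 8)) = Rational(-199, 8) ≈ -24.875)
Add(Add(Function('c')(-1), Mul(-1, h)), Mul(Function('R')(-8, 13), -138)) = Add(Add(-7, Mul(-1, Rational(-199, 8))), Mul(Mul(6, 13, Add(1, Mul(-1, -8))), -138)) = Add(Add(-7, Rational(199, 8)), Mul(Mul(6, 13, Add(1, 8)), -138)) = Add(Rational(143, 8), Mul(Mul(6, 13, 9), -138)) = Add(Rational(143, 8), Mul(702, -138)) = Add(Rational(143, 8), -96876) = Rational(-774865, 8)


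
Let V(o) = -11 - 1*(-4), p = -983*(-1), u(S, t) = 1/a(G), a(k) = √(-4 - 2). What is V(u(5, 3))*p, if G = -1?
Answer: -6881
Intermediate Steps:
a(k) = I*√6 (a(k) = √(-6) = I*√6)
u(S, t) = -I*√6/6 (u(S, t) = 1/(I*√6) = -I*√6/6)
p = 983
V(o) = -7 (V(o) = -11 + 4 = -7)
V(u(5, 3))*p = -7*983 = -6881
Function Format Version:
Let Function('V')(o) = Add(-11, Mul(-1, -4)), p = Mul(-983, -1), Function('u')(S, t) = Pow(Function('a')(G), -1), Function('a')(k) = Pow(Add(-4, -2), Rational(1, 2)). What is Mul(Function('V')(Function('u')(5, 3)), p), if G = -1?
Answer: -6881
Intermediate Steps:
Function('a')(k) = Mul(I, Pow(6, Rational(1, 2))) (Function('a')(k) = Pow(-6, Rational(1, 2)) = Mul(I, Pow(6, Rational(1, 2))))
Function('u')(S, t) = Mul(Rational(-1, 6), I, Pow(6, Rational(1, 2))) (Function('u')(S, t) = Pow(Mul(I, Pow(6, Rational(1, 2))), -1) = Mul(Rational(-1, 6), I, Pow(6, Rational(1, 2))))
p = 983
Function('V')(o) = -7 (Function('V')(o) = Add(-11, 4) = -7)
Mul(Function('V')(Function('u')(5, 3)), p) = Mul(-7, 983) = -6881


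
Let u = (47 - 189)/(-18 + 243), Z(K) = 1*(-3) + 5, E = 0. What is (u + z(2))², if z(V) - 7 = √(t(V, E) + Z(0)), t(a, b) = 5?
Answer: 2407864/50625 + 2866*√7/225 ≈ 81.264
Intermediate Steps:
Z(K) = 2 (Z(K) = -3 + 5 = 2)
u = -142/225 ≈ -0.63111
z(V) = 7 + √7 (z(V) = 7 + √(5 + 2) = 7 + √7)
(u + z(2))² = (-142/225 + (7 + √7))² = (1433/225 + √7)²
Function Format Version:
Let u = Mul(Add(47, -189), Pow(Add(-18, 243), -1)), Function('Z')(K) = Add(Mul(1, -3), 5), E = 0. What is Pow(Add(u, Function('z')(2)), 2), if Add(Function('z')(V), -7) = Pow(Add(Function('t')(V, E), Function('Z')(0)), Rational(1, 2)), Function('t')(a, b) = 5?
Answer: Add(Rational(2407864, 50625), Mul(Rational(2866, 225), Pow(7, Rational(1, 2)))) ≈ 81.264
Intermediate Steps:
Function('Z')(K) = 2 (Function('Z')(K) = Add(-3, 5) = 2)
u = Rational(-142, 225) (u = Mul(-142, Pow(225, -1)) = Mul(-142, Rational(1, 225)) = Rational(-142, 225) ≈ -0.63111)
Function('z')(V) = Add(7, Pow(7, Rational(1, 2))) (Function('z')(V) = Add(7, Pow(Add(5, 2), Rational(1, 2))) = Add(7, Pow(7, Rational(1, 2))))
Pow(Add(u, Function('z')(2)), 2) = Pow(Add(Rational(-142, 225), Add(7, Pow(7, Rational(1, 2)))), 2) = Pow(Add(Rational(1433, 225), Pow(7, Rational(1, 2))), 2)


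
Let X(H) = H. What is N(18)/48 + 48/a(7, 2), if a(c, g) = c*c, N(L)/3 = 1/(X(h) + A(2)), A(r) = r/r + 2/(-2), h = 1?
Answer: 817/784 ≈ 1.0421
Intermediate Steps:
A(r) = 0 (A(r) = 1 + 2*(-½) = 1 - 1 = 0)
N(L) = 3 (N(L) = 3/(1 + 0) = 3/1 = 3*1 = 3)
a(c, g) = c²
N(18)/48 + 48/a(7, 2) = 3/48 + 48/(7²) = 3*(1/48) + 48/49 = 1/16 + 48*(1/49) = 1/16 + 48/49 = 817/784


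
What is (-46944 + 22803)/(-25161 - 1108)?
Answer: 24141/26269 ≈ 0.91899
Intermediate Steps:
(-46944 + 22803)/(-25161 - 1108) = -24141/(-26269) = -24141*(-1/26269) = 24141/26269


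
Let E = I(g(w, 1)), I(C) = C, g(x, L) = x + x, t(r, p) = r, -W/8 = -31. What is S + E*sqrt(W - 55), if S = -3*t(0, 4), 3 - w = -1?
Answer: 8*sqrt(193) ≈ 111.14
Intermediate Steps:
W = 248 (W = -8*(-31) = 248)
w = 4 (w = 3 - 1*(-1) = 3 + 1 = 4)
g(x, L) = 2*x
S = 0 (S = -3*0 = 0)
E = 8 (E = 2*4 = 8)
S + E*sqrt(W - 55) = 0 + 8*sqrt(248 - 55) = 0 + 8*sqrt(193) = 8*sqrt(193)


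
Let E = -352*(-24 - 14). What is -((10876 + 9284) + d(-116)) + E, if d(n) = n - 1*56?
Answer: -6612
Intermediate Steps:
d(n) = -56 + n (d(n) = n - 56 = -56 + n)
E = 13376 (E = -352*(-38) = 13376)
-((10876 + 9284) + d(-116)) + E = -((10876 + 9284) + (-56 - 116)) + 13376 = -(20160 - 172) + 13376 = -1*19988 + 13376 = -19988 + 13376 = -6612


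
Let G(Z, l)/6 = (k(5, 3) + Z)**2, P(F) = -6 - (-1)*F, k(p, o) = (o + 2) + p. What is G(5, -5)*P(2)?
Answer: -5400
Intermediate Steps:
k(p, o) = 2 + o + p (k(p, o) = (2 + o) + p = 2 + o + p)
P(F) = -6 + F
G(Z, l) = 6*(10 + Z)**2 (G(Z, l) = 6*((2 + 3 + 5) + Z)**2 = 6*(10 + Z)**2)
G(5, -5)*P(2) = (6*(10 + 5)**2)*(-6 + 2) = (6*15**2)*(-4) = (6*225)*(-4) = 1350*(-4) = -5400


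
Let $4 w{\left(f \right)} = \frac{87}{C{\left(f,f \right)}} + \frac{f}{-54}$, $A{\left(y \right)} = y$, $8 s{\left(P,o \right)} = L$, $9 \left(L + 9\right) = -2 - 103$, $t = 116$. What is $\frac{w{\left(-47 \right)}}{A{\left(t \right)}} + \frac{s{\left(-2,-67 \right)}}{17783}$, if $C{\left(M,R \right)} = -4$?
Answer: $- \frac{40230121}{891141696} \approx -0.045144$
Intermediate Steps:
$L = - \frac{62}{3}$ ($L = -9 + \frac{-2 - 103}{9} = -9 + \frac{1}{9} \left(-105\right) = -9 - \frac{35}{3} = - \frac{62}{3} \approx -20.667$)
$s{\left(P,o \right)} = - \frac{31}{12}$ ($s{\left(P,o \right)} = \frac{1}{8} \left(- \frac{62}{3}\right) = - \frac{31}{12}$)
$w{\left(f \right)} = - \frac{87}{16} - \frac{f}{216}$ ($w{\left(f \right)} = \frac{\frac{87}{-4} + \frac{f}{-54}}{4} = \frac{87 \left(- \frac{1}{4}\right) + f \left(- \frac{1}{54}\right)}{4} = \frac{- \frac{87}{4} - \frac{f}{54}}{4} = - \frac{87}{16} - \frac{f}{216}$)
$\frac{w{\left(-47 \right)}}{A{\left(t \right)}} + \frac{s{\left(-2,-67 \right)}}{17783} = \frac{- \frac{87}{16} - - \frac{47}{216}}{116} - \frac{31}{12 \cdot 17783} = \left(- \frac{87}{16} + \frac{47}{216}\right) \frac{1}{116} - \frac{31}{213396} = \left(- \frac{2255}{432}\right) \frac{1}{116} - \frac{31}{213396} = - \frac{2255}{50112} - \frac{31}{213396} = - \frac{40230121}{891141696}$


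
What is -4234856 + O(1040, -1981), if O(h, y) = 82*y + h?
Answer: -4396258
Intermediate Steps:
O(h, y) = h + 82*y
-4234856 + O(1040, -1981) = -4234856 + (1040 + 82*(-1981)) = -4234856 + (1040 - 162442) = -4234856 - 161402 = -4396258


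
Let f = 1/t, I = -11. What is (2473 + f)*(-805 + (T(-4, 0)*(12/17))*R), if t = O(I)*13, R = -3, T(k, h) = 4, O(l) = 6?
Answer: -2667544955/1326 ≈ -2.0117e+6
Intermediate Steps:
t = 78 (t = 6*13 = 78)
f = 1/78 ≈ 0.012821
(2473 + f)*(-805 + (T(-4, 0)*(12/17))*R) = (2473 + 1/78)*(-805 + (4*(12/17))*(-3)) = 192895*(-805 + (4*(12*(1/17)))*(-3))/78 = 192895*(-805 + (4*(12/17))*(-3))/78 = 192895*(-805 + (48/17)*(-3))/78 = 192895*(-805 - 144/17)/78 = (192895/78)*(-13829/17) = -2667544955/1326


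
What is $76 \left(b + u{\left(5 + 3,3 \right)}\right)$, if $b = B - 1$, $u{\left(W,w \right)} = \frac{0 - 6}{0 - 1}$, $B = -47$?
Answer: $-3192$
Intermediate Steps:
$u{\left(W,w \right)} = 6$ ($u{\left(W,w \right)} = - \frac{6}{-1} = \left(-6\right) \left(-1\right) = 6$)
$b = -48$ ($b = -47 - 1 = -48$)
$76 \left(b + u{\left(5 + 3,3 \right)}\right) = 76 \left(-48 + 6\right) = 76 \left(-42\right) = -3192$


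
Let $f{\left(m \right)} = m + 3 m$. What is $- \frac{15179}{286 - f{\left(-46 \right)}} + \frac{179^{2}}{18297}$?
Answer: $- \frac{262670893}{8599590} \approx -30.545$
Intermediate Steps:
$f{\left(m \right)} = 4 m$
$- \frac{15179}{286 - f{\left(-46 \right)}} + \frac{179^{2}}{18297} = - \frac{15179}{286 - 4 \left(-46\right)} + \frac{179^{2}}{18297} = - \frac{15179}{286 - -184} + 32041 \cdot \frac{1}{18297} = - \frac{15179}{286 + 184} + \frac{32041}{18297} = - \frac{15179}{470} + \frac{32041}{18297} = - \frac{262670893}{8599590}$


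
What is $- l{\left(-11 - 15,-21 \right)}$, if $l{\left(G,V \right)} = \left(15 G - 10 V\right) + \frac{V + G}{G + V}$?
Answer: $179$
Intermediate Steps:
$l{\left(G,V \right)} = 1 - 10 V + 15 G$ ($l{\left(G,V \right)} = \left(- 10 V + 15 G\right) + \frac{G + V}{G + V} = \left(- 10 V + 15 G\right) + 1 = 1 - 10 V + 15 G$)
$- l{\left(-11 - 15,-21 \right)} = - (1 - -210 + 15 \left(-11 - 15\right)) = - (1 + 210 + 15 \left(-11 - 15\right)) = - (1 + 210 + 15 \left(-26\right)) = - (1 + 210 - 390) = \left(-1\right) \left(-179\right) = 179$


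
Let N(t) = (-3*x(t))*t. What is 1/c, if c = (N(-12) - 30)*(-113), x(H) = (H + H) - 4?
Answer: 1/117294 ≈ 8.5256e-6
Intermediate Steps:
x(H) = -4 + 2*H (x(H) = 2*H - 4 = -4 + 2*H)
N(t) = t*(12 - 6*t) (N(t) = (-3*(-4 + 2*t))*t = (12 - 6*t)*t = t*(12 - 6*t))
c = 117294 (c = (6*(-12)*(2 - 1*(-12)) - 30)*(-113) = (6*(-12)*(2 + 12) - 30)*(-113) = (6*(-12)*14 - 30)*(-113) = (-1008 - 30)*(-113) = -1038*(-113) = 117294)
1/c = 1/117294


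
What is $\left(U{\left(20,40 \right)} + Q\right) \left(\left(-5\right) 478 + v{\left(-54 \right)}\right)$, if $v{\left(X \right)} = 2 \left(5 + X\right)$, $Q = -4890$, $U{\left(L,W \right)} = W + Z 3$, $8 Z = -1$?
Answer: $12067733$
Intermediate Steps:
$Z = - \frac{1}{8}$ ($Z = \frac{1}{8} \left(-1\right) = - \frac{1}{8} \approx -0.125$)
$U{\left(L,W \right)} = - \frac{3}{8} + W$ ($U{\left(L,W \right)} = W - \frac{3}{8} = - \frac{3}{8} + W$)
$v{\left(X \right)} = 10 + 2 X$
$\left(U{\left(20,40 \right)} + Q\right) \left(\left(-5\right) 478 + v{\left(-54 \right)}\right) = \left(\left(- \frac{3}{8} + 40\right) - 4890\right) \left(\left(-5\right) 478 + \left(10 + 2 \left(-54\right)\right)\right) = \left(\frac{317}{8} - 4890\right) \left(-2390 + \left(10 - 108\right)\right) = - \frac{38803 \left(-2390 - 98\right)}{8} = \left(- \frac{38803}{8}\right) \left(-2488\right) = 12067733$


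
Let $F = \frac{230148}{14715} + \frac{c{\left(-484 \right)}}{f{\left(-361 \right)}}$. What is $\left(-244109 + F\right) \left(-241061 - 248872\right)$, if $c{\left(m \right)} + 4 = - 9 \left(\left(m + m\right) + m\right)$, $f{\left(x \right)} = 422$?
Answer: $\frac{13750437996941283}{114995} \approx 1.1957 \cdot 10^{11}$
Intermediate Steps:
$c{\left(m \right)} = -4 - 27 m$ ($c{\left(m \right)} = -4 - 9 \left(\left(m + m\right) + m\right) = -4 - 9 \left(2 m + m\right) = -4 - 9 \cdot 3 m = -4 - 27 m$)
$F = \frac{5358504}{114995}$ ($F = \frac{230148}{14715} + \frac{-4 - -13068}{422} = 230148 \cdot \frac{1}{14715} + \left(-4 + 13068\right) \frac{1}{422} = \frac{8524}{545} + 13064 \cdot \frac{1}{422} = \frac{8524}{545} + \frac{6532}{211} = \frac{5358504}{114995} \approx 46.598$)
$\left(-244109 + F\right) \left(-241061 - 248872\right) = \left(-244109 + \frac{5358504}{114995}\right) \left(-241061 - 248872\right) = \left(- \frac{28065955951}{114995}\right) \left(-489933\right) = \frac{13750437996941283}{114995}$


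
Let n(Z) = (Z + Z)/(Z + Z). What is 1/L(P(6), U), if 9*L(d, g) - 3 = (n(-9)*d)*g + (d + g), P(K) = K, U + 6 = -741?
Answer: -1/580 ≈ -0.0017241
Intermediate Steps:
U = -747 (U = -6 - 741 = -747)
n(Z) = 1 (n(Z) = (2*Z)/((2*Z)) = (2*Z)*(1/(2*Z)) = 1)
L(d, g) = ⅓ + d/9 + g/9 + d*g/9 (L(d, g) = ⅓ + ((1*d)*g + (d + g))/9 = ⅓ + (d*g + (d + g))/9 = ⅓ + (d + g + d*g)/9 = ⅓ + (d/9 + g/9 + d*g/9) = ⅓ + d/9 + g/9 + d*g/9)
1/L(P(6), U) = 1/(⅓ + (⅑)*6 + (⅑)*(-747) + (⅑)*6*(-747)) = 1/(⅓ + ⅔ - 83 - 498) = 1/(-580) = -1/580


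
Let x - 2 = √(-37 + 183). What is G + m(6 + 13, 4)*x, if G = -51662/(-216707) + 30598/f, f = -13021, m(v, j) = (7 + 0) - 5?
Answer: 5328857504/2821741847 + 2*√146 ≈ 26.055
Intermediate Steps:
m(v, j) = 2 (m(v, j) = 7 - 5 = 2)
x = 2 + √146 (x = 2 + √(-37 + 183) = 2 + √146 ≈ 14.083)
G = -5958109884/2821741847 (G = -51662/(-216707) + 30598/(-13021) = -51662*(-1/216707) + 30598*(-1/13021) = 51662/216707 - 30598/13021 = -5958109884/2821741847 ≈ -2.1115)
G + m(6 + 13, 4)*x = -5958109884/2821741847 + 2*(2 + √146) = -5958109884/2821741847 + (4 + 2*√146) = 5328857504/2821741847 + 2*√146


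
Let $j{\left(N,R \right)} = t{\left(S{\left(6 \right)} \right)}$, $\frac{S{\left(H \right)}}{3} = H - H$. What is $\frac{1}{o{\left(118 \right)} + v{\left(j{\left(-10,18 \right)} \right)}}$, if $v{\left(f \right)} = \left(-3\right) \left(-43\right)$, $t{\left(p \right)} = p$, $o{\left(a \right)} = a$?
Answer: $\frac{1}{247} \approx 0.0040486$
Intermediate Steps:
$S{\left(H \right)} = 0$ ($S{\left(H \right)} = 3 \left(H - H\right) = 3 \cdot 0 = 0$)
$j{\left(N,R \right)} = 0$
$v{\left(f \right)} = 129$
$\frac{1}{o{\left(118 \right)} + v{\left(j{\left(-10,18 \right)} \right)}} = \frac{1}{118 + 129} = \frac{1}{247}$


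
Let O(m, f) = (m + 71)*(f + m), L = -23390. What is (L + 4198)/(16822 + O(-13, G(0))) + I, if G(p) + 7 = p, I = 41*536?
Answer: 172084460/7831 ≈ 21975.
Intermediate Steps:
I = 21976
G(p) = -7 + p
O(m, f) = (71 + m)*(f + m)
(L + 4198)/(16822 + O(-13, G(0))) + I = (-23390 + 4198)/(16822 + ((-13)**2 + 71*(-7 + 0) + 71*(-13) + (-7 + 0)*(-13))) + 21976 = -19192/(16822 + (169 + 71*(-7) - 923 - 7*(-13))) + 21976 = -19192/(16822 + (169 - 497 - 923 + 91)) + 21976 = -19192/(16822 - 1160) + 21976 = -19192/15662 + 21976 = -19192*1/15662 + 21976 = -9596/7831 + 21976 = 172084460/7831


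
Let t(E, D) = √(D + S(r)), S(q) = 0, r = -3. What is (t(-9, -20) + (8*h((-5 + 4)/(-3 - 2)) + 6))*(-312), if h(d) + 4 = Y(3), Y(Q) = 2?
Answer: 3120 - 624*I*√5 ≈ 3120.0 - 1395.3*I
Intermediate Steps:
h(d) = -2 (h(d) = -4 + 2 = -2)
t(E, D) = √D (t(E, D) = √(D + 0) = √D)
(t(-9, -20) + (8*h((-5 + 4)/(-3 - 2)) + 6))*(-312) = (√(-20) + (8*(-2) + 6))*(-312) = (2*I*√5 + (-16 + 6))*(-312) = (2*I*√5 - 10)*(-312) = (-10 + 2*I*√5)*(-312) = 3120 - 624*I*√5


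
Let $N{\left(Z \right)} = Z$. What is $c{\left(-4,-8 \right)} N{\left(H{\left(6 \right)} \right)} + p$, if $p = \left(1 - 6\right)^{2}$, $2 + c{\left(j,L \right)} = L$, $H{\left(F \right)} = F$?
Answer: $-35$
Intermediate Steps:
$c{\left(j,L \right)} = -2 + L$
$p = 25$ ($p = \left(1 - 6\right)^{2} = \left(-5\right)^{2} = 25$)
$c{\left(-4,-8 \right)} N{\left(H{\left(6 \right)} \right)} + p = \left(-2 - 8\right) 6 + 25 = \left(-10\right) 6 + 25 = -60 + 25 = -35$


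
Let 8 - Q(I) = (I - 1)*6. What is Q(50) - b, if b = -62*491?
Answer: 30156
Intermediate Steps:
Q(I) = 14 - 6*I (Q(I) = 8 - (I - 1)*6 = 8 - (-1 + I)*6 = 8 - (-6 + 6*I) = 8 + (6 - 6*I) = 14 - 6*I)
b = -30442
Q(50) - b = (14 - 6*50) - 1*(-30442) = (14 - 300) + 30442 = -286 + 30442 = 30156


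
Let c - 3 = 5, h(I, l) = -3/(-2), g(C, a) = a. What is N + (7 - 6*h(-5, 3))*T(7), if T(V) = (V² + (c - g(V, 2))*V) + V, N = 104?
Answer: -92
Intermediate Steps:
h(I, l) = 3/2 (h(I, l) = -3*(-½) = 3/2)
c = 8 (c = 3 + 5 = 8)
T(V) = V² + 7*V (T(V) = (V² + (8 - 1*2)*V) + V = (V² + (8 - 2)*V) + V = (V² + 6*V) + V = V² + 7*V)
N + (7 - 6*h(-5, 3))*T(7) = 104 + (7 - 6*3/2)*(7*(7 + 7)) = 104 + (7 - 9)*(7*14) = 104 - 2*98 = 104 - 196 = -92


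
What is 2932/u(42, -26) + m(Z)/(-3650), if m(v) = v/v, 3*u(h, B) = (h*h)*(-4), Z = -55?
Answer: -1338019/1073100 ≈ -1.2469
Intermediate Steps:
u(h, B) = -4*h²/3 (u(h, B) = ((h*h)*(-4))/3 = (h²*(-4))/3 = (-4*h²)/3 = -4*h²/3)
m(v) = 1
2932/u(42, -26) + m(Z)/(-3650) = 2932/((-4/3*42²)) + 1/(-3650) = 2932/((-4/3*1764)) + 1*(-1/3650) = 2932/(-2352) - 1/3650 = 2932*(-1/2352) - 1/3650 = -733/588 - 1/3650 = -1338019/1073100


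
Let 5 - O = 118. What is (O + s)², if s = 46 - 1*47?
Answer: 12996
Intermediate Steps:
O = -113 (O = 5 - 1*118 = 5 - 118 = -113)
s = -1 (s = 46 - 47 = -1)
(O + s)² = (-113 - 1)² = (-114)² = 12996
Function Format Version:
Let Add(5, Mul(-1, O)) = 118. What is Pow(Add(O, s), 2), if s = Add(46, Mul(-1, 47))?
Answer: 12996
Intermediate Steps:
O = -113 (O = Add(5, Mul(-1, 118)) = Add(5, -118) = -113)
s = -1 (s = Add(46, -47) = -1)
Pow(Add(O, s), 2) = Pow(Add(-113, -1), 2) = Pow(-114, 2) = 12996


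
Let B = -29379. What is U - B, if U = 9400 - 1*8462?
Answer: 30317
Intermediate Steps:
U = 938 (U = 9400 - 8462 = 938)
U - B = 938 - 1*(-29379) = 938 + 29379 = 30317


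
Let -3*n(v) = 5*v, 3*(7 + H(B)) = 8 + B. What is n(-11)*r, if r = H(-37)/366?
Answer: -1375/1647 ≈ -0.83485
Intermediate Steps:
H(B) = -13/3 + B/3 (H(B) = -7 + (8 + B)/3 = -7 + (8/3 + B/3) = -13/3 + B/3)
n(v) = -5*v/3
r = -25/549 (r = (-13/3 + (⅓)*(-37))/366 = (-13/3 - 37/3)*(1/366) = -50/3*1/366 = -25/549 ≈ -0.045537)
n(-11)*r = -5/3*(-11)*(-25/549) = (55/3)*(-25/549) = -1375/1647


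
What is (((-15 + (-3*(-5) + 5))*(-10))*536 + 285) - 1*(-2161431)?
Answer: 2134916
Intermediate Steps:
(((-15 + (-3*(-5) + 5))*(-10))*536 + 285) - 1*(-2161431) = (((-15 + (15 + 5))*(-10))*536 + 285) + 2161431 = (((-15 + 20)*(-10))*536 + 285) + 2161431 = ((5*(-10))*536 + 285) + 2161431 = (-50*536 + 285) + 2161431 = (-26800 + 285) + 2161431 = -26515 + 2161431 = 2134916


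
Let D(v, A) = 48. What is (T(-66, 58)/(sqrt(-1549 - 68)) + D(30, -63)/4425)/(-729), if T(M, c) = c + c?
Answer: -16/1075275 + 116*I*sqrt(33)/168399 ≈ -1.488e-5 + 0.0039571*I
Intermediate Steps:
T(M, c) = 2*c
(T(-66, 58)/(sqrt(-1549 - 68)) + D(30, -63)/4425)/(-729) = ((2*58)/(sqrt(-1549 - 68)) + 48/4425)/(-729) = (116/(sqrt(-1617)) + 48*(1/4425))*(-1/729) = (116/((7*I*sqrt(33))) + 16/1475)*(-1/729) = (116*(-I*sqrt(33)/231) + 16/1475)*(-1/729) = (-116*I*sqrt(33)/231 + 16/1475)*(-1/729) = (16/1475 - 116*I*sqrt(33)/231)*(-1/729) = -16/1075275 + 116*I*sqrt(33)/168399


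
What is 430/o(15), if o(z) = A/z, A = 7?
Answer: 6450/7 ≈ 921.43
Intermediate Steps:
o(z) = 7/z
430/o(15) = 430/((7/15)) = 430/((7*(1/15))) = 430/(7/15) = 430*(15/7) = 6450/7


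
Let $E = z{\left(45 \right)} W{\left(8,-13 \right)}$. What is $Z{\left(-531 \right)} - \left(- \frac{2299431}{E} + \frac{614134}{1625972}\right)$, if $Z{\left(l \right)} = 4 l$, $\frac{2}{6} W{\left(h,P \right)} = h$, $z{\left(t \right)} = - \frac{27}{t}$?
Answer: $- \frac{1578562747777}{9755832} \approx -1.6181 \cdot 10^{5}$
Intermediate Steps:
$W{\left(h,P \right)} = 3 h$
$E = - \frac{72}{5}$ ($E = - \frac{27}{45} \cdot 3 \cdot 8 = \left(-27\right) \frac{1}{45} \cdot 24 = \left(- \frac{3}{5}\right) 24 = - \frac{72}{5} \approx -14.4$)
$Z{\left(-531 \right)} - \left(- \frac{2299431}{E} + \frac{614134}{1625972}\right) = 4 \left(-531\right) - \left(- \frac{2299431}{- \frac{72}{5}} + \frac{614134}{1625972}\right) = -2124 - \left(\left(-2299431\right) \left(- \frac{5}{72}\right) + 614134 \cdot \frac{1}{1625972}\right) = -2124 - \left(\frac{3832385}{24} + \frac{307067}{812986}\right) = -2124 - \frac{1557841360609}{9755832} = - \frac{1578562747777}{9755832}$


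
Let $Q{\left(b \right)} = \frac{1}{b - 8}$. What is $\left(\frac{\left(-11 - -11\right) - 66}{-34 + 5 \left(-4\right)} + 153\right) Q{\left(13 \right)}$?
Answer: $\frac{1388}{45} \approx 30.844$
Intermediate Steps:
$Q{\left(b \right)} = \frac{1}{-8 + b}$
$\left(\frac{\left(-11 - -11\right) - 66}{-34 + 5 \left(-4\right)} + 153\right) Q{\left(13 \right)} = \frac{\frac{\left(-11 - -11\right) - 66}{-34 + 5 \left(-4\right)} + 153}{-8 + 13} = \frac{\frac{\left(-11 + 11\right) - 66}{-34 - 20} + 153}{5} = \left(\frac{0 - 66}{-54} + 153\right) \frac{1}{5} = \left(\left(-66\right) \left(- \frac{1}{54}\right) + 153\right) \frac{1}{5} = \left(\frac{11}{9} + 153\right) \frac{1}{5} = \frac{1388}{9} \cdot \frac{1}{5} = \frac{1388}{45}$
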